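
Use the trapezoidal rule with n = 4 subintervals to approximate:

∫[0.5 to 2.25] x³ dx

f(x) = x³
a = 0.5, b = 2.25, n = 4
h = (b - a)/n = 0.437500

Trapezoidal rule: (h/2)[f(x₀) + 2f(x₁) + 2f(x₂) + ... + f(xₙ)]

x_0 = 0.5000, f(x_0) = 0.125000, coefficient = 1
x_1 = 0.9375, f(x_1) = 0.823975, coefficient = 2
x_2 = 1.3750, f(x_2) = 2.599609, coefficient = 2
x_3 = 1.8125, f(x_3) = 5.954346, coefficient = 2
x_4 = 2.2500, f(x_4) = 11.390625, coefficient = 1

I ≈ (0.437500/2) × 30.271484 = 6.621887
Exact value: 6.391602
Error: 0.230286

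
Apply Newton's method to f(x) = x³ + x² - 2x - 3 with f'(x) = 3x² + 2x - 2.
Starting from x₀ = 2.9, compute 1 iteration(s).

f(x) = x³ + x² - 2x - 3
f'(x) = 3x² + 2x - 2
x₀ = 2.9

Newton-Raphson formula: x_{n+1} = x_n - f(x_n)/f'(x_n)

Iteration 1:
  f(2.900000) = 23.999000
  f'(2.900000) = 29.030000
  x_1 = 2.900000 - 23.999000/29.030000 = 2.073303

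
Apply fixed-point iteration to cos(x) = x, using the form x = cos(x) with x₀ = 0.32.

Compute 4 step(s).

Equation: cos(x) = x
Fixed-point form: x = cos(x)
x₀ = 0.32

x_1 = g(0.320000) = 0.949235
x_2 = g(0.949235) = 0.582305
x_3 = g(0.582305) = 0.835197
x_4 = g(0.835197) = 0.671031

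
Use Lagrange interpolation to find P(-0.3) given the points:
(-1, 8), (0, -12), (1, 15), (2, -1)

Lagrange interpolation formula:
P(x) = Σ yᵢ × Lᵢ(x)
where Lᵢ(x) = Π_{j≠i} (x - xⱼ)/(xᵢ - xⱼ)

L_0(-0.3) = (-0.3 - 0)/(-1 - 0) × (-0.3 - 1)/(-1 - 1) × (-0.3 - 2)/(-1 - 2) = 0.149500
L_1(-0.3) = (-0.3 - (-1))/(0 - (-1)) × (-0.3 - 1)/(0 - 1) × (-0.3 - 2)/(0 - 2) = 1.046500
L_2(-0.3) = (-0.3 - (-1))/(1 - (-1)) × (-0.3 - 0)/(1 - 0) × (-0.3 - 2)/(1 - 2) = -0.241500
L_3(-0.3) = (-0.3 - (-1))/(2 - (-1)) × (-0.3 - 0)/(2 - 0) × (-0.3 - 1)/(2 - 1) = 0.045500

P(-0.3) = 8×L_0(-0.3) + (-12)×L_1(-0.3) + 15×L_2(-0.3) + (-1)×L_3(-0.3)
P(-0.3) = -15.030000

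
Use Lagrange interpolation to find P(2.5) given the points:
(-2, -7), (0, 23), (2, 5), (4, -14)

Lagrange interpolation formula:
P(x) = Σ yᵢ × Lᵢ(x)
where Lᵢ(x) = Π_{j≠i} (x - xⱼ)/(xᵢ - xⱼ)

L_0(2.5) = (2.5 - 0)/(-2 - 0) × (2.5 - 2)/(-2 - 2) × (2.5 - 4)/(-2 - 4) = 0.039062
L_1(2.5) = (2.5 - (-2))/(0 - (-2)) × (2.5 - 2)/(0 - 2) × (2.5 - 4)/(0 - 4) = -0.210938
L_2(2.5) = (2.5 - (-2))/(2 - (-2)) × (2.5 - 0)/(2 - 0) × (2.5 - 4)/(2 - 4) = 1.054688
L_3(2.5) = (2.5 - (-2))/(4 - (-2)) × (2.5 - 0)/(4 - 0) × (2.5 - 2)/(4 - 2) = 0.117188

P(2.5) = (-7)×L_0(2.5) + 23×L_1(2.5) + 5×L_2(2.5) + (-14)×L_3(2.5)
P(2.5) = -1.492188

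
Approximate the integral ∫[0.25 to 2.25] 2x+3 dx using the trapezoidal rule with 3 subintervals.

f(x) = 2x+3
a = 0.25, b = 2.25, n = 3
h = (b - a)/n = 0.666667

Trapezoidal rule: (h/2)[f(x₀) + 2f(x₁) + 2f(x₂) + ... + f(xₙ)]

x_0 = 0.2500, f(x_0) = 3.500000, coefficient = 1
x_1 = 0.9167, f(x_1) = 4.833333, coefficient = 2
x_2 = 1.5833, f(x_2) = 6.166667, coefficient = 2
x_3 = 2.2500, f(x_3) = 7.500000, coefficient = 1

I ≈ (0.666667/2) × 33.000000 = 11.000000
Exact value: 11.000000
Error: 0.000000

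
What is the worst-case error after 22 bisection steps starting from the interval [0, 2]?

Bisection error bound: |error| ≤ (b-a)/2^n
|error| ≤ (2 - 0)/2^22 = 2/2^22
|error| ≤ 0.0000004768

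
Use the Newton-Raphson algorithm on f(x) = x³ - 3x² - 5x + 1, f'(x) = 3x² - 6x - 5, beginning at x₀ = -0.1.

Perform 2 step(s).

f(x) = x³ - 3x² - 5x + 1
f'(x) = 3x² - 6x - 5
x₀ = -0.1

Newton-Raphson formula: x_{n+1} = x_n - f(x_n)/f'(x_n)

Iteration 1:
  f(-0.100000) = 1.469000
  f'(-0.100000) = -4.370000
  x_1 = -0.100000 - 1.469000/(-4.370000) = 0.236156
Iteration 2:
  f(0.236156) = -0.334916
  f'(0.236156) = -6.249625
  x_2 = 0.236156 - (-0.334916)/(-6.249625) = 0.182566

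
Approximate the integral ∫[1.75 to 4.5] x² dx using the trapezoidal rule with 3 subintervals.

f(x) = x²
a = 1.75, b = 4.5, n = 3
h = (b - a)/n = 0.916667

Trapezoidal rule: (h/2)[f(x₀) + 2f(x₁) + 2f(x₂) + ... + f(xₙ)]

x_0 = 1.7500, f(x_0) = 3.062500, coefficient = 1
x_1 = 2.6667, f(x_1) = 7.111111, coefficient = 2
x_2 = 3.5833, f(x_2) = 12.840278, coefficient = 2
x_3 = 4.5000, f(x_3) = 20.250000, coefficient = 1

I ≈ (0.916667/2) × 63.215278 = 28.973669
Exact value: 28.588542
Error: 0.385127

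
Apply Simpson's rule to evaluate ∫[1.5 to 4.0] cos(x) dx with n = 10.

f(x) = cos(x)
a = 1.5, b = 4.0, n = 10
h = (b - a)/n = 0.250000

Simpson's rule: (h/3)[f(x₀) + 4f(x₁) + 2f(x₂) + ... + f(xₙ)]

x_0 = 1.5000, f(x_0) = 0.070737, coefficient = 1
x_1 = 1.7500, f(x_1) = -0.178246, coefficient = 4
x_2 = 2.0000, f(x_2) = -0.416147, coefficient = 2
x_3 = 2.2500, f(x_3) = -0.628174, coefficient = 4
x_4 = 2.5000, f(x_4) = -0.801144, coefficient = 2
x_5 = 2.7500, f(x_5) = -0.924302, coefficient = 4
x_6 = 3.0000, f(x_6) = -0.989992, coefficient = 2
x_7 = 3.2500, f(x_7) = -0.994130, coefficient = 4
x_8 = 3.5000, f(x_8) = -0.936457, coefficient = 2
x_9 = 3.7500, f(x_9) = -0.820559, coefficient = 4
x_10 = 4.0000, f(x_10) = -0.653644, coefficient = 1

I ≈ (0.250000/3) × -21.052030 = -1.754336
Exact value: -1.754297
Error: 0.000038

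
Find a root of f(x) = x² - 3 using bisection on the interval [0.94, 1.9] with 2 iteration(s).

f(x) = x² - 3
Initial interval: [0.94, 1.9]

Iteration 1:
  c_1 = (0.940000 + 1.900000)/2 = 1.420000
  f(c_1) = f(1.420000) = -0.983600
  f(a) × f(c) ≥ 0, new interval: [1.420000, 1.900000]
Iteration 2:
  c_2 = (1.420000 + 1.900000)/2 = 1.660000
  f(c_2) = f(1.660000) = -0.244400
  f(a) × f(c) ≥ 0, new interval: [1.660000, 1.900000]

After 2 iteration(s), the approximation is c_2 = 1.660000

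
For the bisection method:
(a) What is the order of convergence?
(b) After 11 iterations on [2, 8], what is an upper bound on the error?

(a) Bisection has linear (order 1) convergence; the error is halved each step.

(b) Error bound = (b-a)/2^n = (8 - 2)/2^{11}
    = 6/2^{11}

(a) 1 (linear); (b) error ≤ 2.93e-03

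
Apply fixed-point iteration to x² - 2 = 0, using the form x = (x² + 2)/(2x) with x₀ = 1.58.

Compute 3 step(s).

Equation: x² - 2 = 0
Fixed-point form: x = (x² + 2)/(2x)
x₀ = 1.58

x_1 = g(1.580000) = 1.422911
x_2 = g(1.422911) = 1.414240
x_3 = g(1.414240) = 1.414214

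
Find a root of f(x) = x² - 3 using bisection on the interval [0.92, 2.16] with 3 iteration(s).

f(x) = x² - 3
Initial interval: [0.92, 2.16]

Iteration 1:
  c_1 = (0.920000 + 2.160000)/2 = 1.540000
  f(c_1) = f(1.540000) = -0.628400
  f(a) × f(c) ≥ 0, new interval: [1.540000, 2.160000]
Iteration 2:
  c_2 = (1.540000 + 2.160000)/2 = 1.850000
  f(c_2) = f(1.850000) = 0.422500
  f(a) × f(c) < 0, new interval: [1.540000, 1.850000]
Iteration 3:
  c_3 = (1.540000 + 1.850000)/2 = 1.695000
  f(c_3) = f(1.695000) = -0.126975
  f(a) × f(c) ≥ 0, new interval: [1.695000, 1.850000]

After 3 iteration(s), the approximation is c_3 = 1.695000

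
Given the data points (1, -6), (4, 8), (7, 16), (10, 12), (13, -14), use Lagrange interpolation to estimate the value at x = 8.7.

Lagrange interpolation formula:
P(x) = Σ yᵢ × Lᵢ(x)
where Lᵢ(x) = Π_{j≠i} (x - xⱼ)/(xᵢ - xⱼ)

L_0(8.7) = (8.7 - 4)/(1 - 4) × (8.7 - 7)/(1 - 7) × (8.7 - 10)/(1 - 10) × (8.7 - 13)/(1 - 13) = 0.022975
L_1(8.7) = (8.7 - 1)/(4 - 1) × (8.7 - 7)/(4 - 7) × (8.7 - 10)/(4 - 10) × (8.7 - 13)/(4 - 13) = -0.150562
L_2(8.7) = (8.7 - 1)/(7 - 1) × (8.7 - 4)/(7 - 4) × (8.7 - 10)/(7 - 10) × (8.7 - 13)/(7 - 13) = 0.624389
L_3(8.7) = (8.7 - 1)/(10 - 1) × (8.7 - 4)/(10 - 4) × (8.7 - 7)/(10 - 7) × (8.7 - 13)/(10 - 13) = 0.544339
L_4(8.7) = (8.7 - 1)/(13 - 1) × (8.7 - 4)/(13 - 4) × (8.7 - 7)/(13 - 7) × (8.7 - 10)/(13 - 10) = -0.041142

P(8.7) = (-6)×L_0(8.7) + 8×L_1(8.7) + 16×L_2(8.7) + 12×L_3(8.7) + (-14)×L_4(8.7)
P(8.7) = 15.755938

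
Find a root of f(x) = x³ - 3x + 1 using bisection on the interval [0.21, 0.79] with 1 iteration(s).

f(x) = x³ - 3x + 1
Initial interval: [0.21, 0.79]

Iteration 1:
  c_1 = (0.210000 + 0.790000)/2 = 0.500000
  f(c_1) = f(0.500000) = -0.375000
  f(a) × f(c) < 0, new interval: [0.210000, 0.500000]

After 1 iteration(s), the approximation is c_1 = 0.500000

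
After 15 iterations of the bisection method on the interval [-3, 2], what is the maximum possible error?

Bisection error bound: |error| ≤ (b-a)/2^n
|error| ≤ (2 - (-3))/2^15 = 5/2^15
|error| ≤ 0.0001525879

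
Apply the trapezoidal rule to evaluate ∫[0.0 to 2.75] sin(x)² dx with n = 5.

f(x) = sin(x)²
a = 0.0, b = 2.75, n = 5
h = (b - a)/n = 0.550000

Trapezoidal rule: (h/2)[f(x₀) + 2f(x₁) + 2f(x₂) + ... + f(xₙ)]

x_0 = 0.0000, f(x_0) = 0.000000, coefficient = 1
x_1 = 0.5500, f(x_1) = 0.273202, coefficient = 2
x_2 = 1.1000, f(x_2) = 0.794251, coefficient = 2
x_3 = 1.6500, f(x_3) = 0.993740, coefficient = 2
x_4 = 2.2000, f(x_4) = 0.653666, coefficient = 2
x_5 = 2.7500, f(x_5) = 0.145665, coefficient = 1

I ≈ (0.550000/2) × 5.575383 = 1.533230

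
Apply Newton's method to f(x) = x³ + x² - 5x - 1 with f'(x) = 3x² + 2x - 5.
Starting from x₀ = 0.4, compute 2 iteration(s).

f(x) = x³ + x² - 5x - 1
f'(x) = 3x² + 2x - 5
x₀ = 0.4

Newton-Raphson formula: x_{n+1} = x_n - f(x_n)/f'(x_n)

Iteration 1:
  f(0.400000) = -2.776000
  f'(0.400000) = -3.720000
  x_1 = 0.400000 - (-2.776000)/(-3.720000) = -0.346237
Iteration 2:
  f(-0.346237) = 0.809556
  f'(-0.346237) = -5.332834
  x_2 = -0.346237 - 0.809556/(-5.332834) = -0.194431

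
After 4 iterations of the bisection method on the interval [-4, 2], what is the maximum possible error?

Bisection error bound: |error| ≤ (b-a)/2^n
|error| ≤ (2 - (-4))/2^4 = 6/2^4
|error| ≤ 0.3750000000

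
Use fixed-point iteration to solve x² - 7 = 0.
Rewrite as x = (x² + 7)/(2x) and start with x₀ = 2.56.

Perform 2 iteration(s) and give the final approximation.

Equation: x² - 7 = 0
Fixed-point form: x = (x² + 7)/(2x)
x₀ = 2.56

x_1 = g(2.560000) = 2.647187
x_2 = g(2.647187) = 2.645752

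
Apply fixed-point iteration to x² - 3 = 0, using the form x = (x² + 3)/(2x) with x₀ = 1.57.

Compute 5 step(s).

Equation: x² - 3 = 0
Fixed-point form: x = (x² + 3)/(2x)
x₀ = 1.57

x_1 = g(1.570000) = 1.740414
x_2 = g(1.740414) = 1.732071
x_3 = g(1.732071) = 1.732051
x_4 = g(1.732051) = 1.732051
x_5 = g(1.732051) = 1.732051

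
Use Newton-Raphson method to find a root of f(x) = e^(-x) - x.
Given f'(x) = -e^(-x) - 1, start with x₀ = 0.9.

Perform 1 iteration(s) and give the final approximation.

f(x) = e^(-x) - x
f'(x) = -e^(-x) - 1
x₀ = 0.9

Newton-Raphson formula: x_{n+1} = x_n - f(x_n)/f'(x_n)

Iteration 1:
  f(0.900000) = -0.493430
  f'(0.900000) = -1.406570
  x_1 = 0.900000 - (-0.493430)/(-1.406570) = 0.549196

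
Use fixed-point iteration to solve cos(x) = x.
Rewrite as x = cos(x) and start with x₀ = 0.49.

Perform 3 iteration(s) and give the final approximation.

Equation: cos(x) = x
Fixed-point form: x = cos(x)
x₀ = 0.49

x_1 = g(0.490000) = 0.882333
x_2 = g(0.882333) = 0.635351
x_3 = g(0.635351) = 0.804863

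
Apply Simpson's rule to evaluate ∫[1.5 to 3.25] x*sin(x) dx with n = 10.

f(x) = x*sin(x)
a = 1.5, b = 3.25, n = 10
h = (b - a)/n = 0.175000

Simpson's rule: (h/3)[f(x₀) + 4f(x₁) + 2f(x₂) + ... + f(xₙ)]

x_0 = 1.5000, f(x_0) = 1.496242, coefficient = 1
x_1 = 1.6750, f(x_1) = 1.665914, coefficient = 4
x_2 = 1.8500, f(x_2) = 1.778359, coefficient = 2
x_3 = 2.0250, f(x_3) = 1.819687, coefficient = 4
x_4 = 2.2000, f(x_4) = 1.778692, coefficient = 2
x_5 = 2.3750, f(x_5) = 1.647502, coefficient = 4
x_6 = 2.5500, f(x_6) = 1.422093, coefficient = 2
x_7 = 2.7250, f(x_7) = 1.102663, coefficient = 4
x_8 = 2.9000, f(x_8) = 0.693823, coefficient = 2
x_9 = 3.0750, f(x_9) = 0.204621, coefficient = 4
x_10 = 3.2500, f(x_10) = -0.351634, coefficient = 1

I ≈ (0.175000/3) × 38.252091 = 2.231372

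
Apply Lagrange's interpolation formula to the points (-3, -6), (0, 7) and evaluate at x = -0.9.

Lagrange interpolation formula:
P(x) = Σ yᵢ × Lᵢ(x)
where Lᵢ(x) = Π_{j≠i} (x - xⱼ)/(xᵢ - xⱼ)

L_0(-0.9) = (-0.9 - 0)/(-3 - 0) = 0.300000
L_1(-0.9) = (-0.9 - (-3))/(0 - (-3)) = 0.700000

P(-0.9) = (-6)×L_0(-0.9) + 7×L_1(-0.9)
P(-0.9) = 3.100000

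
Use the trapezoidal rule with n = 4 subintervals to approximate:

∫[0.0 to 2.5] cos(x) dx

f(x) = cos(x)
a = 0.0, b = 2.5, n = 4
h = (b - a)/n = 0.625000

Trapezoidal rule: (h/2)[f(x₀) + 2f(x₁) + 2f(x₂) + ... + f(xₙ)]

x_0 = 0.0000, f(x_0) = 1.000000, coefficient = 1
x_1 = 0.6250, f(x_1) = 0.810963, coefficient = 2
x_2 = 1.2500, f(x_2) = 0.315322, coefficient = 2
x_3 = 1.8750, f(x_3) = -0.299534, coefficient = 2
x_4 = 2.5000, f(x_4) = -0.801144, coefficient = 1

I ≈ (0.625000/2) × 1.852360 = 0.578863
Exact value: 0.598472
Error: 0.019610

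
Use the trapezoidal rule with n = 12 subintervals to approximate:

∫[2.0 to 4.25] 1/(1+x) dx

f(x) = 1/(1+x)
a = 2.0, b = 4.25, n = 12
h = (b - a)/n = 0.187500

Trapezoidal rule: (h/2)[f(x₀) + 2f(x₁) + 2f(x₂) + ... + f(xₙ)]

x_0 = 2.0000, f(x_0) = 0.333333, coefficient = 1
x_1 = 2.1875, f(x_1) = 0.313725, coefficient = 2
x_2 = 2.3750, f(x_2) = 0.296296, coefficient = 2
x_3 = 2.5625, f(x_3) = 0.280702, coefficient = 2
x_4 = 2.7500, f(x_4) = 0.266667, coefficient = 2
x_5 = 2.9375, f(x_5) = 0.253968, coefficient = 2
x_6 = 3.1250, f(x_6) = 0.242424, coefficient = 2
x_7 = 3.3125, f(x_7) = 0.231884, coefficient = 2
x_8 = 3.5000, f(x_8) = 0.222222, coefficient = 2
x_9 = 3.6875, f(x_9) = 0.213333, coefficient = 2
x_10 = 3.8750, f(x_10) = 0.205128, coefficient = 2
x_11 = 4.0625, f(x_11) = 0.197531, coefficient = 2
x_12 = 4.2500, f(x_12) = 0.190476, coefficient = 1

I ≈ (0.187500/2) × 5.971572 = 0.559835
Exact value: 0.559616
Error: 0.000219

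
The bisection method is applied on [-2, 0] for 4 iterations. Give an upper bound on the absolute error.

Bisection error bound: |error| ≤ (b-a)/2^n
|error| ≤ (0 - (-2))/2^4 = 2/2^4
|error| ≤ 0.1250000000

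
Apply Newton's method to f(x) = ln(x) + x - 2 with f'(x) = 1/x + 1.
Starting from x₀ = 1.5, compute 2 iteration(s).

f(x) = ln(x) + x - 2
f'(x) = 1/x + 1
x₀ = 1.5

Newton-Raphson formula: x_{n+1} = x_n - f(x_n)/f'(x_n)

Iteration 1:
  f(1.500000) = -0.094535
  f'(1.500000) = 1.666667
  x_1 = 1.500000 - (-0.094535)/1.666667 = 1.556721
Iteration 2:
  f(1.556721) = -0.000697
  f'(1.556721) = 1.642376
  x_2 = 1.556721 - (-0.000697)/1.642376 = 1.557146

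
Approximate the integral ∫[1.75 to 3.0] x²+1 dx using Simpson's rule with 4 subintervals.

f(x) = x²+1
a = 1.75, b = 3.0, n = 4
h = (b - a)/n = 0.312500

Simpson's rule: (h/3)[f(x₀) + 4f(x₁) + 2f(x₂) + ... + f(xₙ)]

x_0 = 1.7500, f(x_0) = 4.062500, coefficient = 1
x_1 = 2.0625, f(x_1) = 5.253906, coefficient = 4
x_2 = 2.3750, f(x_2) = 6.640625, coefficient = 2
x_3 = 2.6875, f(x_3) = 8.222656, coefficient = 4
x_4 = 3.0000, f(x_4) = 10.000000, coefficient = 1

I ≈ (0.312500/3) × 81.250000 = 8.463542
Exact value: 8.463542
Error: 0.000000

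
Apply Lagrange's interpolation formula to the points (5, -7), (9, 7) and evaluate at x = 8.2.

Lagrange interpolation formula:
P(x) = Σ yᵢ × Lᵢ(x)
where Lᵢ(x) = Π_{j≠i} (x - xⱼ)/(xᵢ - xⱼ)

L_0(8.2) = (8.2 - 9)/(5 - 9) = 0.200000
L_1(8.2) = (8.2 - 5)/(9 - 5) = 0.800000

P(8.2) = (-7)×L_0(8.2) + 7×L_1(8.2)
P(8.2) = 4.200000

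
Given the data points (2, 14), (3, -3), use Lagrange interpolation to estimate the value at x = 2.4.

Lagrange interpolation formula:
P(x) = Σ yᵢ × Lᵢ(x)
where Lᵢ(x) = Π_{j≠i} (x - xⱼ)/(xᵢ - xⱼ)

L_0(2.4) = (2.4 - 3)/(2 - 3) = 0.600000
L_1(2.4) = (2.4 - 2)/(3 - 2) = 0.400000

P(2.4) = 14×L_0(2.4) + (-3)×L_1(2.4)
P(2.4) = 7.200000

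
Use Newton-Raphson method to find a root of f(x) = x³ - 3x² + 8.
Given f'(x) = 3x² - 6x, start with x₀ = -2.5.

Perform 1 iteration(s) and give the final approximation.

f(x) = x³ - 3x² + 8
f'(x) = 3x² - 6x
x₀ = -2.5

Newton-Raphson formula: x_{n+1} = x_n - f(x_n)/f'(x_n)

Iteration 1:
  f(-2.500000) = -26.375000
  f'(-2.500000) = 33.750000
  x_1 = -2.500000 - (-26.375000)/33.750000 = -1.718519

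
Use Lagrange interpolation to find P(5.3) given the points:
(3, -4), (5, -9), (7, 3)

Lagrange interpolation formula:
P(x) = Σ yᵢ × Lᵢ(x)
where Lᵢ(x) = Π_{j≠i} (x - xⱼ)/(xᵢ - xⱼ)

L_0(5.3) = (5.3 - 5)/(3 - 5) × (5.3 - 7)/(3 - 7) = -0.063750
L_1(5.3) = (5.3 - 3)/(5 - 3) × (5.3 - 7)/(5 - 7) = 0.977500
L_2(5.3) = (5.3 - 3)/(7 - 3) × (5.3 - 5)/(7 - 5) = 0.086250

P(5.3) = (-4)×L_0(5.3) + (-9)×L_1(5.3) + 3×L_2(5.3)
P(5.3) = -8.283750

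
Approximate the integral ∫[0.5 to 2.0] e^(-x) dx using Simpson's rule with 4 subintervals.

f(x) = e^(-x)
a = 0.5, b = 2.0, n = 4
h = (b - a)/n = 0.375000

Simpson's rule: (h/3)[f(x₀) + 4f(x₁) + 2f(x₂) + ... + f(xₙ)]

x_0 = 0.5000, f(x_0) = 0.606531, coefficient = 1
x_1 = 0.8750, f(x_1) = 0.416862, coefficient = 4
x_2 = 1.2500, f(x_2) = 0.286505, coefficient = 2
x_3 = 1.6250, f(x_3) = 0.196912, coefficient = 4
x_4 = 2.0000, f(x_4) = 0.135335, coefficient = 1

I ≈ (0.375000/3) × 3.769970 = 0.471246
Exact value: 0.471195
Error: 0.000051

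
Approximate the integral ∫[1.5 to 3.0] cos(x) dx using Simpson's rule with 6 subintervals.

f(x) = cos(x)
a = 1.5, b = 3.0, n = 6
h = (b - a)/n = 0.250000

Simpson's rule: (h/3)[f(x₀) + 4f(x₁) + 2f(x₂) + ... + f(xₙ)]

x_0 = 1.5000, f(x_0) = 0.070737, coefficient = 1
x_1 = 1.7500, f(x_1) = -0.178246, coefficient = 4
x_2 = 2.0000, f(x_2) = -0.416147, coefficient = 2
x_3 = 2.2500, f(x_3) = -0.628174, coefficient = 4
x_4 = 2.5000, f(x_4) = -0.801144, coefficient = 2
x_5 = 2.7500, f(x_5) = -0.924302, coefficient = 4
x_6 = 3.0000, f(x_6) = -0.989992, coefficient = 1

I ≈ (0.250000/3) × -10.276724 = -0.856394
Exact value: -0.856375
Error: 0.000019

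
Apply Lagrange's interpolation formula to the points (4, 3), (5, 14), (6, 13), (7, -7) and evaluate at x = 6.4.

Lagrange interpolation formula:
P(x) = Σ yᵢ × Lᵢ(x)
where Lᵢ(x) = Π_{j≠i} (x - xⱼ)/(xᵢ - xⱼ)

L_0(6.4) = (6.4 - 5)/(4 - 5) × (6.4 - 6)/(4 - 6) × (6.4 - 7)/(4 - 7) = 0.056000
L_1(6.4) = (6.4 - 4)/(5 - 4) × (6.4 - 6)/(5 - 6) × (6.4 - 7)/(5 - 7) = -0.288000
L_2(6.4) = (6.4 - 4)/(6 - 4) × (6.4 - 5)/(6 - 5) × (6.4 - 7)/(6 - 7) = 1.008000
L_3(6.4) = (6.4 - 4)/(7 - 4) × (6.4 - 5)/(7 - 5) × (6.4 - 6)/(7 - 6) = 0.224000

P(6.4) = 3×L_0(6.4) + 14×L_1(6.4) + 13×L_2(6.4) + (-7)×L_3(6.4)
P(6.4) = 7.672000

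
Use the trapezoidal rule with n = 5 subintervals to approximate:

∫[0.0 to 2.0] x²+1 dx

f(x) = x²+1
a = 0.0, b = 2.0, n = 5
h = (b - a)/n = 0.400000

Trapezoidal rule: (h/2)[f(x₀) + 2f(x₁) + 2f(x₂) + ... + f(xₙ)]

x_0 = 0.0000, f(x_0) = 1.000000, coefficient = 1
x_1 = 0.4000, f(x_1) = 1.160000, coefficient = 2
x_2 = 0.8000, f(x_2) = 1.640000, coefficient = 2
x_3 = 1.2000, f(x_3) = 2.440000, coefficient = 2
x_4 = 1.6000, f(x_4) = 3.560000, coefficient = 2
x_5 = 2.0000, f(x_5) = 5.000000, coefficient = 1

I ≈ (0.400000/2) × 23.600000 = 4.720000
Exact value: 4.666667
Error: 0.053333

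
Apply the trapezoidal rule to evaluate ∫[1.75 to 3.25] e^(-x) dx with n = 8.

f(x) = e^(-x)
a = 1.75, b = 3.25, n = 8
h = (b - a)/n = 0.187500

Trapezoidal rule: (h/2)[f(x₀) + 2f(x₁) + 2f(x₂) + ... + f(xₙ)]

x_0 = 1.7500, f(x_0) = 0.173774, coefficient = 1
x_1 = 1.9375, f(x_1) = 0.144064, coefficient = 2
x_2 = 2.1250, f(x_2) = 0.119433, coefficient = 2
x_3 = 2.3125, f(x_3) = 0.099013, coefficient = 2
x_4 = 2.5000, f(x_4) = 0.082085, coefficient = 2
x_5 = 2.6875, f(x_5) = 0.068051, coefficient = 2
x_6 = 2.8750, f(x_6) = 0.056416, coefficient = 2
x_7 = 3.0625, f(x_7) = 0.046771, coefficient = 2
x_8 = 3.2500, f(x_8) = 0.038774, coefficient = 1

I ≈ (0.187500/2) × 1.444213 = 0.135395
Exact value: 0.135000
Error: 0.000395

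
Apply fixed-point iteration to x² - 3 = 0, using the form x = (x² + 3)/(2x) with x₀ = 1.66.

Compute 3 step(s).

Equation: x² - 3 = 0
Fixed-point form: x = (x² + 3)/(2x)
x₀ = 1.66

x_1 = g(1.660000) = 1.733614
x_2 = g(1.733614) = 1.732052
x_3 = g(1.732052) = 1.732051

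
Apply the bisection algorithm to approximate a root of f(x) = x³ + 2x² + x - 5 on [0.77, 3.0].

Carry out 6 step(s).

f(x) = x³ + 2x² + x - 5
Initial interval: [0.77, 3.0]

Iteration 1:
  c_1 = (0.770000 + 3.000000)/2 = 1.885000
  f(c_1) = f(1.885000) = 10.689279
  f(a) × f(c) < 0, new interval: [0.770000, 1.885000]
Iteration 2:
  c_2 = (0.770000 + 1.885000)/2 = 1.327500
  f(c_2) = f(1.327500) = 2.191408
  f(a) × f(c) < 0, new interval: [0.770000, 1.327500]
Iteration 3:
  c_3 = (0.770000 + 1.327500)/2 = 1.048750
  f(c_3) = f(1.048750) = -0.598001
  f(a) × f(c) ≥ 0, new interval: [1.048750, 1.327500]
Iteration 4:
  c_4 = (1.048750 + 1.327500)/2 = 1.188125
  f(c_4) = f(1.188125) = 0.688613
  f(a) × f(c) < 0, new interval: [1.048750, 1.188125]
Iteration 5:
  c_5 = (1.048750 + 1.188125)/2 = 1.118438
  f(c_5) = f(1.118438) = 0.019299
  f(a) × f(c) < 0, new interval: [1.048750, 1.118438]
Iteration 6:
  c_6 = (1.048750 + 1.118438)/2 = 1.083594
  f(c_6) = f(1.083594) = -0.295726
  f(a) × f(c) ≥ 0, new interval: [1.083594, 1.118438]

After 6 iteration(s), the approximation is c_6 = 1.083594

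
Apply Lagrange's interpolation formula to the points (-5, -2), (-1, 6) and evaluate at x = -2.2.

Lagrange interpolation formula:
P(x) = Σ yᵢ × Lᵢ(x)
where Lᵢ(x) = Π_{j≠i} (x - xⱼ)/(xᵢ - xⱼ)

L_0(-2.2) = (-2.2 - (-1))/(-5 - (-1)) = 0.300000
L_1(-2.2) = (-2.2 - (-5))/(-1 - (-5)) = 0.700000

P(-2.2) = (-2)×L_0(-2.2) + 6×L_1(-2.2)
P(-2.2) = 3.600000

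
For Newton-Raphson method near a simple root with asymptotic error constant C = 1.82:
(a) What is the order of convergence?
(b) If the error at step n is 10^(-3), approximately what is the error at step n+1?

(a) Newton-Raphson has quadratic (order 2) convergence near simple roots.
    This means |e_{n+1}| ≈ C|e_n|².

(b) With |e_n| = 10^(-3) and C = 1.82:
    |e_{n+1}| ≈ 1.82 × (10^(-3))² = 1.82 × 10^(-6)

(a) 2 (quadratic); (b) |e_{n+1}| ≈ 1.820e-06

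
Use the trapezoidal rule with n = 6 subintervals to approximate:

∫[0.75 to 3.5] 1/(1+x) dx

f(x) = 1/(1+x)
a = 0.75, b = 3.5, n = 6
h = (b - a)/n = 0.458333

Trapezoidal rule: (h/2)[f(x₀) + 2f(x₁) + 2f(x₂) + ... + f(xₙ)]

x_0 = 0.7500, f(x_0) = 0.571429, coefficient = 1
x_1 = 1.2083, f(x_1) = 0.452830, coefficient = 2
x_2 = 1.6667, f(x_2) = 0.375000, coefficient = 2
x_3 = 2.1250, f(x_3) = 0.320000, coefficient = 2
x_4 = 2.5833, f(x_4) = 0.279070, coefficient = 2
x_5 = 3.0417, f(x_5) = 0.247423, coefficient = 2
x_6 = 3.5000, f(x_6) = 0.222222, coefficient = 1

I ≈ (0.458333/2) × 4.142296 = 0.949276
Exact value: 0.944462
Error: 0.004815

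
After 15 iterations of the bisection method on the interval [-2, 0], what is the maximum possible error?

Bisection error bound: |error| ≤ (b-a)/2^n
|error| ≤ (0 - (-2))/2^15 = 2/2^15
|error| ≤ 0.0000610352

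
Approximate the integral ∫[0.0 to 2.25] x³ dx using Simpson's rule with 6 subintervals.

f(x) = x³
a = 0.0, b = 2.25, n = 6
h = (b - a)/n = 0.375000

Simpson's rule: (h/3)[f(x₀) + 4f(x₁) + 2f(x₂) + ... + f(xₙ)]

x_0 = 0.0000, f(x_0) = 0.000000, coefficient = 1
x_1 = 0.3750, f(x_1) = 0.052734, coefficient = 4
x_2 = 0.7500, f(x_2) = 0.421875, coefficient = 2
x_3 = 1.1250, f(x_3) = 1.423828, coefficient = 4
x_4 = 1.5000, f(x_4) = 3.375000, coefficient = 2
x_5 = 1.8750, f(x_5) = 6.591797, coefficient = 4
x_6 = 2.2500, f(x_6) = 11.390625, coefficient = 1

I ≈ (0.375000/3) × 51.257812 = 6.407227
Exact value: 6.407227
Error: 0.000000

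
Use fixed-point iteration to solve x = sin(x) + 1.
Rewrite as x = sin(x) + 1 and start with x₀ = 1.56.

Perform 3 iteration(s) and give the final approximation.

Equation: x = sin(x) + 1
Fixed-point form: x = sin(x) + 1
x₀ = 1.56

x_1 = g(1.560000) = 1.999942
x_2 = g(1.999942) = 1.909322
x_3 = g(1.909322) = 1.943245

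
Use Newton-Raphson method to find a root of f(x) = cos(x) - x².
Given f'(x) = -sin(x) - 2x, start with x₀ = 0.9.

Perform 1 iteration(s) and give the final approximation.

f(x) = cos(x) - x²
f'(x) = -sin(x) - 2x
x₀ = 0.9

Newton-Raphson formula: x_{n+1} = x_n - f(x_n)/f'(x_n)

Iteration 1:
  f(0.900000) = -0.188390
  f'(0.900000) = -2.583327
  x_1 = 0.900000 - (-0.188390)/(-2.583327) = 0.827075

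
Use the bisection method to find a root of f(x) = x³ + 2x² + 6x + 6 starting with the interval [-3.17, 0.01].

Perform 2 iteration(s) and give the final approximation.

f(x) = x³ + 2x² + 6x + 6
Initial interval: [-3.17, 0.01]

Iteration 1:
  c_1 = (-3.170000 + 0.010000)/2 = -1.580000
  f(c_1) = f(-1.580000) = -2.431512
  f(a) × f(c) ≥ 0, new interval: [-1.580000, 0.010000]
Iteration 2:
  c_2 = (-1.580000 + 0.010000)/2 = -0.785000
  f(c_2) = f(-0.785000) = 2.038713
  f(a) × f(c) < 0, new interval: [-1.580000, -0.785000]

After 2 iteration(s), the approximation is c_2 = -0.785000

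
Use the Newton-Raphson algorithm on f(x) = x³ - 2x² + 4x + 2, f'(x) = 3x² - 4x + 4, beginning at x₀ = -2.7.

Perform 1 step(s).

f(x) = x³ - 2x² + 4x + 2
f'(x) = 3x² - 4x + 4
x₀ = -2.7

Newton-Raphson formula: x_{n+1} = x_n - f(x_n)/f'(x_n)

Iteration 1:
  f(-2.700000) = -43.063000
  f'(-2.700000) = 36.670000
  x_1 = -2.700000 - (-43.063000)/36.670000 = -1.525661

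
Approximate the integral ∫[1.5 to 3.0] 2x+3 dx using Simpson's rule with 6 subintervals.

f(x) = 2x+3
a = 1.5, b = 3.0, n = 6
h = (b - a)/n = 0.250000

Simpson's rule: (h/3)[f(x₀) + 4f(x₁) + 2f(x₂) + ... + f(xₙ)]

x_0 = 1.5000, f(x_0) = 6.000000, coefficient = 1
x_1 = 1.7500, f(x_1) = 6.500000, coefficient = 4
x_2 = 2.0000, f(x_2) = 7.000000, coefficient = 2
x_3 = 2.2500, f(x_3) = 7.500000, coefficient = 4
x_4 = 2.5000, f(x_4) = 8.000000, coefficient = 2
x_5 = 2.7500, f(x_5) = 8.500000, coefficient = 4
x_6 = 3.0000, f(x_6) = 9.000000, coefficient = 1

I ≈ (0.250000/3) × 135.000000 = 11.250000
Exact value: 11.250000
Error: 0.000000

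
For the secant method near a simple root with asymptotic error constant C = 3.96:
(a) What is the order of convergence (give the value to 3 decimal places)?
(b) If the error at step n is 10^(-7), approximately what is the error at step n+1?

(a) Secant method has superlinear convergence with order φ = (1+√5)/2 ≈ 1.618.
    This means |e_{n+1}| ≈ C|e_n|^1.618.

(b) With |e_n| = 10^(-7) and C = 3.96:
    |e_{n+1}| ≈ 3.96 × (10^(-7))^1.618 = 3.96 × 10^(-11.33)

(a) ≈ 1.618 (golden ratio); (b) |e_{n+1}| ≈ 1.868e-11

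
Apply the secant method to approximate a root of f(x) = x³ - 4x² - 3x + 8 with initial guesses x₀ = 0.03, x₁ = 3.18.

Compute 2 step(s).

f(x) = x³ - 4x² - 3x + 8
x₀ = 0.03, x₁ = 3.18

Secant formula: x_{n+1} = x_n - f(x_n)(x_n - x_{n-1})/(f(x_n) - f(x_{n-1}))

Iteration 1:
  f(0.030000) = 7.906427
  f(3.180000) = -9.832168
  x_2 = 3.180000 - (-9.832168)×(3.180000 - 0.030000)/(-9.832168 - 7.906427)
       = 1.434015
Iteration 2:
  f(3.180000) = -9.832168
  f(1.434015) = -1.578730
  x_3 = 1.434015 - (-1.578730)×(1.434015 - 3.180000)/(-1.578730 - (-9.832168))
       = 1.100040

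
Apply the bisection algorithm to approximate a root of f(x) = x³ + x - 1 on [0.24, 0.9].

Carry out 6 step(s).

f(x) = x³ + x - 1
Initial interval: [0.24, 0.9]

Iteration 1:
  c_1 = (0.240000 + 0.900000)/2 = 0.570000
  f(c_1) = f(0.570000) = -0.244807
  f(a) × f(c) ≥ 0, new interval: [0.570000, 0.900000]
Iteration 2:
  c_2 = (0.570000 + 0.900000)/2 = 0.735000
  f(c_2) = f(0.735000) = 0.132065
  f(a) × f(c) < 0, new interval: [0.570000, 0.735000]
Iteration 3:
  c_3 = (0.570000 + 0.735000)/2 = 0.652500
  f(c_3) = f(0.652500) = -0.069694
  f(a) × f(c) ≥ 0, new interval: [0.652500, 0.735000]
Iteration 4:
  c_4 = (0.652500 + 0.735000)/2 = 0.693750
  f(c_4) = f(0.693750) = 0.027644
  f(a) × f(c) < 0, new interval: [0.652500, 0.693750]
Iteration 5:
  c_5 = (0.652500 + 0.693750)/2 = 0.673125
  f(c_5) = f(0.673125) = -0.021884
  f(a) × f(c) ≥ 0, new interval: [0.673125, 0.693750]
Iteration 6:
  c_6 = (0.673125 + 0.693750)/2 = 0.683438
  f(c_6) = f(0.683438) = 0.002662
  f(a) × f(c) < 0, new interval: [0.673125, 0.683438]

After 6 iteration(s), the approximation is c_6 = 0.683438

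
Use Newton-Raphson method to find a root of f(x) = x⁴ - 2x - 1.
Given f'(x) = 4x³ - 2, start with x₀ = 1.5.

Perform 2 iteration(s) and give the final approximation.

f(x) = x⁴ - 2x - 1
f'(x) = 4x³ - 2
x₀ = 1.5

Newton-Raphson formula: x_{n+1} = x_n - f(x_n)/f'(x_n)

Iteration 1:
  f(1.500000) = 1.062500
  f'(1.500000) = 11.500000
  x_1 = 1.500000 - 1.062500/11.500000 = 1.407609
Iteration 2:
  f(1.407609) = 0.110579
  f'(1.407609) = 9.155931
  x_2 = 1.407609 - 0.110579/9.155931 = 1.395531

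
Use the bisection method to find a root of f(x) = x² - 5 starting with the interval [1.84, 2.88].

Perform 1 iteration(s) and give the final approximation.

f(x) = x² - 5
Initial interval: [1.84, 2.88]

Iteration 1:
  c_1 = (1.840000 + 2.880000)/2 = 2.360000
  f(c_1) = f(2.360000) = 0.569600
  f(a) × f(c) < 0, new interval: [1.840000, 2.360000]

After 1 iteration(s), the approximation is c_1 = 2.360000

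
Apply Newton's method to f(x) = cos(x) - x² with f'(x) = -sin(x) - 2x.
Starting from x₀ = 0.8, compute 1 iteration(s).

f(x) = cos(x) - x²
f'(x) = -sin(x) - 2x
x₀ = 0.8

Newton-Raphson formula: x_{n+1} = x_n - f(x_n)/f'(x_n)

Iteration 1:
  f(0.800000) = 0.056707
  f'(0.800000) = -2.317356
  x_1 = 0.800000 - 0.056707/(-2.317356) = 0.824470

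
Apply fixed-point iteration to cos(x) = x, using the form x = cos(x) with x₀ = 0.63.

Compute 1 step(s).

Equation: cos(x) = x
Fixed-point form: x = cos(x)
x₀ = 0.63

x_1 = g(0.630000) = 0.808028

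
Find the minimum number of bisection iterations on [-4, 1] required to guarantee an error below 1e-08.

We need (b-a)/2^n ≤ 1e-08
(1 - (-4))/2^n ≤ 1e-08
5/2^n ≤ 1e-08
2^n ≥ 500000000
n ≥ log₂(500000000) = 28.90
n ≥ 29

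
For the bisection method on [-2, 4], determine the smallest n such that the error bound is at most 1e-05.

We need (b-a)/2^n ≤ 1e-05
(4 - (-2))/2^n ≤ 1e-05
6/2^n ≤ 1e-05
2^n ≥ 600000
n ≥ log₂(600000) = 19.19
n ≥ 20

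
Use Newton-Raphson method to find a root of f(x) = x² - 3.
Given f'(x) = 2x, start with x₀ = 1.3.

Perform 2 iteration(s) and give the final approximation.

f(x) = x² - 3
f'(x) = 2x
x₀ = 1.3

Newton-Raphson formula: x_{n+1} = x_n - f(x_n)/f'(x_n)

Iteration 1:
  f(1.300000) = -1.310000
  f'(1.300000) = 2.600000
  x_1 = 1.300000 - (-1.310000)/2.600000 = 1.803846
Iteration 2:
  f(1.803846) = 0.253861
  f'(1.803846) = 3.607692
  x_2 = 1.803846 - 0.253861/3.607692 = 1.733480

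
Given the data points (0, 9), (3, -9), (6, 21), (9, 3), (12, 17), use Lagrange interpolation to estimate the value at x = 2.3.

Lagrange interpolation formula:
P(x) = Σ yᵢ × Lᵢ(x)
where Lᵢ(x) = Π_{j≠i} (x - xⱼ)/(xᵢ - xⱼ)

L_0(2.3) = (2.3 - 3)/(0 - 3) × (2.3 - 6)/(0 - 6) × (2.3 - 9)/(0 - 9) × (2.3 - 12)/(0 - 12) = 0.086586
L_1(2.3) = (2.3 - 0)/(3 - 0) × (2.3 - 6)/(3 - 6) × (2.3 - 9)/(3 - 9) × (2.3 - 12)/(3 - 12) = 1.137994
L_2(2.3) = (2.3 - 0)/(6 - 0) × (2.3 - 3)/(6 - 3) × (2.3 - 9)/(6 - 9) × (2.3 - 12)/(6 - 12) = -0.322944
L_3(2.3) = (2.3 - 0)/(9 - 0) × (2.3 - 3)/(9 - 3) × (2.3 - 6)/(9 - 6) × (2.3 - 12)/(9 - 12) = 0.118895
L_4(2.3) = (2.3 - 0)/(12 - 0) × (2.3 - 3)/(12 - 3) × (2.3 - 6)/(12 - 6) × (2.3 - 9)/(12 - 9) = -0.020531

P(2.3) = 9×L_0(2.3) + (-9)×L_1(2.3) + 21×L_2(2.3) + 3×L_3(2.3) + 17×L_4(2.3)
P(2.3) = -16.236830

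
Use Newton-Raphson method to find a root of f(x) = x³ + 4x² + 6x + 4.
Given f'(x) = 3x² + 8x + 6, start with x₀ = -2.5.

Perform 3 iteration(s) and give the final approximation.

f(x) = x³ + 4x² + 6x + 4
f'(x) = 3x² + 8x + 6
x₀ = -2.5

Newton-Raphson formula: x_{n+1} = x_n - f(x_n)/f'(x_n)

Iteration 1:
  f(-2.500000) = -1.625000
  f'(-2.500000) = 4.750000
  x_1 = -2.500000 - (-1.625000)/4.750000 = -2.157895
Iteration 2:
  f(-2.157895) = -0.369587
  f'(-2.157895) = 2.706371
  x_2 = -2.157895 - (-0.369587)/2.706371 = -2.021333
Iteration 3:
  f(-2.021333) = -0.043585
  f'(-2.021333) = 2.086696
  x_3 = -2.021333 - (-0.043585)/2.086696 = -2.000445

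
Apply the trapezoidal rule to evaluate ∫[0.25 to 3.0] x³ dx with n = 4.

f(x) = x³
a = 0.25, b = 3.0, n = 4
h = (b - a)/n = 0.687500

Trapezoidal rule: (h/2)[f(x₀) + 2f(x₁) + 2f(x₂) + ... + f(xₙ)]

x_0 = 0.2500, f(x_0) = 0.015625, coefficient = 1
x_1 = 0.9375, f(x_1) = 0.823975, coefficient = 2
x_2 = 1.6250, f(x_2) = 4.291016, coefficient = 2
x_3 = 2.3125, f(x_3) = 12.366455, coefficient = 2
x_4 = 3.0000, f(x_4) = 27.000000, coefficient = 1

I ≈ (0.687500/2) × 61.978516 = 21.305115
Exact value: 20.249023
Error: 1.056091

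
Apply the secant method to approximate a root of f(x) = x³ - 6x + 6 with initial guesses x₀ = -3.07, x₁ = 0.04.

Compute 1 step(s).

f(x) = x³ - 6x + 6
x₀ = -3.07, x₁ = 0.04

Secant formula: x_{n+1} = x_n - f(x_n)(x_n - x_{n-1})/(f(x_n) - f(x_{n-1}))

Iteration 1:
  f(-3.070000) = -4.514443
  f(0.040000) = 5.760064
  x_2 = 0.040000 - 5.760064×(0.040000 - (-3.070000))/(5.760064 - (-4.514443))
       = -1.703519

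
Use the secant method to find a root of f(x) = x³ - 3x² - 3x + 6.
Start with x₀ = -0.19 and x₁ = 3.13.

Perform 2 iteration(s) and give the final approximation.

f(x) = x³ - 3x² - 3x + 6
x₀ = -0.19, x₁ = 3.13

Secant formula: x_{n+1} = x_n - f(x_n)(x_n - x_{n-1})/(f(x_n) - f(x_{n-1}))

Iteration 1:
  f(-0.190000) = 6.454841
  f(3.130000) = -2.116403
  x_2 = 3.130000 - (-2.116403)×(3.130000 - (-0.190000))/(-2.116403 - 6.454841)
       = 2.310229
Iteration 2:
  f(3.130000) = -2.116403
  f(2.310229) = -4.612104
  x_3 = 2.310229 - (-4.612104)×(2.310229 - 3.130000)/(-4.612104 - (-2.116403))
       = 3.825182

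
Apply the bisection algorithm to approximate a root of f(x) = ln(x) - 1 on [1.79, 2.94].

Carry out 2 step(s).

f(x) = ln(x) - 1
Initial interval: [1.79, 2.94]

Iteration 1:
  c_1 = (1.790000 + 2.940000)/2 = 2.365000
  f(c_1) = f(2.365000) = -0.139222
  f(a) × f(c) ≥ 0, new interval: [2.365000, 2.940000]
Iteration 2:
  c_2 = (2.365000 + 2.940000)/2 = 2.652500
  f(c_2) = f(2.652500) = -0.024497
  f(a) × f(c) ≥ 0, new interval: [2.652500, 2.940000]

After 2 iteration(s), the approximation is c_2 = 2.652500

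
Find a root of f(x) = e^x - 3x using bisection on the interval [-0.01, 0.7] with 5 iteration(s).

f(x) = e^x - 3x
Initial interval: [-0.01, 0.7]

Iteration 1:
  c_1 = (-0.010000 + 0.700000)/2 = 0.345000
  f(c_1) = f(0.345000) = 0.376990
  f(a) × f(c) ≥ 0, new interval: [0.345000, 0.700000]
Iteration 2:
  c_2 = (0.345000 + 0.700000)/2 = 0.522500
  f(c_2) = f(0.522500) = 0.118738
  f(a) × f(c) ≥ 0, new interval: [0.522500, 0.700000]
Iteration 3:
  c_3 = (0.522500 + 0.700000)/2 = 0.611250
  f(c_3) = f(0.611250) = 0.008983
  f(a) × f(c) ≥ 0, new interval: [0.611250, 0.700000]
Iteration 4:
  c_4 = (0.611250 + 0.700000)/2 = 0.655625
  f(c_4) = f(0.655625) = -0.040529
  f(a) × f(c) < 0, new interval: [0.611250, 0.655625]
Iteration 5:
  c_5 = (0.611250 + 0.655625)/2 = 0.633437
  f(c_5) = f(0.633437) = -0.016237
  f(a) × f(c) < 0, new interval: [0.611250, 0.633437]

After 5 iteration(s), the approximation is c_5 = 0.633437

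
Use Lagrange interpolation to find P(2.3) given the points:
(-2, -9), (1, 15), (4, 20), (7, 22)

Lagrange interpolation formula:
P(x) = Σ yᵢ × Lᵢ(x)
where Lᵢ(x) = Π_{j≠i} (x - xⱼ)/(xᵢ - xⱼ)

L_0(2.3) = (2.3 - 1)/(-2 - 1) × (2.3 - 4)/(-2 - 4) × (2.3 - 7)/(-2 - 7) = -0.064117
L_1(2.3) = (2.3 - (-2))/(1 - (-2)) × (2.3 - 4)/(1 - 4) × (2.3 - 7)/(1 - 7) = 0.636241
L_2(2.3) = (2.3 - (-2))/(4 - (-2)) × (2.3 - 1)/(4 - 1) × (2.3 - 7)/(4 - 7) = 0.486537
L_3(2.3) = (2.3 - (-2))/(7 - (-2)) × (2.3 - 1)/(7 - 1) × (2.3 - 4)/(7 - 4) = -0.058660

P(2.3) = (-9)×L_0(2.3) + 15×L_1(2.3) + 20×L_2(2.3) + 22×L_3(2.3)
P(2.3) = 18.560877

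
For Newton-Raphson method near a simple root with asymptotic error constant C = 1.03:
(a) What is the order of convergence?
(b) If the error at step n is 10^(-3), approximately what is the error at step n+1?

(a) Newton-Raphson has quadratic (order 2) convergence near simple roots.
    This means |e_{n+1}| ≈ C|e_n|².

(b) With |e_n| = 10^(-3) and C = 1.03:
    |e_{n+1}| ≈ 1.03 × (10^(-3))² = 1.03 × 10^(-6)

(a) 2 (quadratic); (b) |e_{n+1}| ≈ 1.030e-06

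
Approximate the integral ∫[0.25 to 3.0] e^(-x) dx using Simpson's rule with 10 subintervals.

f(x) = e^(-x)
a = 0.25, b = 3.0, n = 10
h = (b - a)/n = 0.275000

Simpson's rule: (h/3)[f(x₀) + 4f(x₁) + 2f(x₂) + ... + f(xₙ)]

x_0 = 0.2500, f(x_0) = 0.778801, coefficient = 1
x_1 = 0.5250, f(x_1) = 0.591555, coefficient = 4
x_2 = 0.8000, f(x_2) = 0.449329, coefficient = 2
x_3 = 1.0750, f(x_3) = 0.341298, coefficient = 4
x_4 = 1.3500, f(x_4) = 0.259240, coefficient = 2
x_5 = 1.6250, f(x_5) = 0.196912, coefficient = 4
x_6 = 1.9000, f(x_6) = 0.149569, coefficient = 2
x_7 = 2.1750, f(x_7) = 0.113608, coefficient = 4
x_8 = 2.4500, f(x_8) = 0.086294, coefficient = 2
x_9 = 2.7250, f(x_9) = 0.065546, coefficient = 4
x_10 = 3.0000, f(x_10) = 0.049787, coefficient = 1

I ≈ (0.275000/3) × 7.953127 = 0.729037
Exact value: 0.729014
Error: 0.000023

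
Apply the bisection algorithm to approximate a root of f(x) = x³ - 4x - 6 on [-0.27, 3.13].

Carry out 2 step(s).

f(x) = x³ - 4x - 6
Initial interval: [-0.27, 3.13]

Iteration 1:
  c_1 = (-0.270000 + 3.130000)/2 = 1.430000
  f(c_1) = f(1.430000) = -8.795793
  f(a) × f(c) ≥ 0, new interval: [1.430000, 3.130000]
Iteration 2:
  c_2 = (1.430000 + 3.130000)/2 = 2.280000
  f(c_2) = f(2.280000) = -3.267648
  f(a) × f(c) ≥ 0, new interval: [2.280000, 3.130000]

After 2 iteration(s), the approximation is c_2 = 2.280000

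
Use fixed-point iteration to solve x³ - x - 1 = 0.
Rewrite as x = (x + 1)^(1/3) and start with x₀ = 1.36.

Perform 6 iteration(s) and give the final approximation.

Equation: x³ - x - 1 = 0
Fixed-point form: x = (x + 1)^(1/3)
x₀ = 1.36

x_1 = g(1.360000) = 1.331386
x_2 = g(1.331386) = 1.325983
x_3 = g(1.325983) = 1.324958
x_4 = g(1.324958) = 1.324764
x_5 = g(1.324764) = 1.324727
x_6 = g(1.324727) = 1.324720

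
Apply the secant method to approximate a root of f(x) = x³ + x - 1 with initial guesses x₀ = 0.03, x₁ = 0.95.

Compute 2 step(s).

f(x) = x³ + x - 1
x₀ = 0.03, x₁ = 0.95

Secant formula: x_{n+1} = x_n - f(x_n)(x_n - x_{n-1})/(f(x_n) - f(x_{n-1}))

Iteration 1:
  f(0.030000) = -0.969973
  f(0.950000) = 0.807375
  x_2 = 0.950000 - 0.807375×(0.950000 - 0.030000)/(0.807375 - (-0.969973))
       = 0.532082
Iteration 2:
  f(0.950000) = 0.807375
  f(0.532082) = -0.317279
  x_3 = 0.532082 - (-0.317279)×(0.532082 - 0.950000)/(-0.317279 - 0.807375)
       = 0.649982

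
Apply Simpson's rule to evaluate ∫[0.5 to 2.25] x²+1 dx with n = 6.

f(x) = x²+1
a = 0.5, b = 2.25, n = 6
h = (b - a)/n = 0.291667

Simpson's rule: (h/3)[f(x₀) + 4f(x₁) + 2f(x₂) + ... + f(xₙ)]

x_0 = 0.5000, f(x_0) = 1.250000, coefficient = 1
x_1 = 0.7917, f(x_1) = 1.626736, coefficient = 4
x_2 = 1.0833, f(x_2) = 2.173611, coefficient = 2
x_3 = 1.3750, f(x_3) = 2.890625, coefficient = 4
x_4 = 1.6667, f(x_4) = 3.777778, coefficient = 2
x_5 = 1.9583, f(x_5) = 4.835069, coefficient = 4
x_6 = 2.2500, f(x_6) = 6.062500, coefficient = 1

I ≈ (0.291667/3) × 56.625000 = 5.505208
Exact value: 5.505208
Error: 0.000000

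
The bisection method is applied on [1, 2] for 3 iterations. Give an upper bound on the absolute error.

Bisection error bound: |error| ≤ (b-a)/2^n
|error| ≤ (2 - 1)/2^3 = 1/2^3
|error| ≤ 0.1250000000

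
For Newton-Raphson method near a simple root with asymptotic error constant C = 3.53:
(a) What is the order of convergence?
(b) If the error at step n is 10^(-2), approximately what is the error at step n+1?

(a) Newton-Raphson has quadratic (order 2) convergence near simple roots.
    This means |e_{n+1}| ≈ C|e_n|².

(b) With |e_n| = 10^(-2) and C = 3.53:
    |e_{n+1}| ≈ 3.53 × (10^(-2))² = 3.53 × 10^(-4)

(a) 2 (quadratic); (b) |e_{n+1}| ≈ 3.530e-04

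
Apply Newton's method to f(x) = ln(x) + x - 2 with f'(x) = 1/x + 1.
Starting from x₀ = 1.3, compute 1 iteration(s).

f(x) = ln(x) + x - 2
f'(x) = 1/x + 1
x₀ = 1.3

Newton-Raphson formula: x_{n+1} = x_n - f(x_n)/f'(x_n)

Iteration 1:
  f(1.300000) = -0.437636
  f'(1.300000) = 1.769231
  x_1 = 1.300000 - (-0.437636)/1.769231 = 1.547359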